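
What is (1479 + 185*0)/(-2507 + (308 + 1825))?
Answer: -87/22 ≈ -3.9545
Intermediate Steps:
(1479 + 185*0)/(-2507 + (308 + 1825)) = (1479 + 0)/(-2507 + 2133) = 1479/(-374) = 1479*(-1/374) = -87/22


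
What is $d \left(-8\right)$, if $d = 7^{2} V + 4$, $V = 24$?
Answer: $-9440$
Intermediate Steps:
$d = 1180$ ($d = 7^{2} \cdot 24 + 4 = 49 \cdot 24 + 4 = 1176 + 4 = 1180$)
$d \left(-8\right) = 1180 \left(-8\right) = -9440$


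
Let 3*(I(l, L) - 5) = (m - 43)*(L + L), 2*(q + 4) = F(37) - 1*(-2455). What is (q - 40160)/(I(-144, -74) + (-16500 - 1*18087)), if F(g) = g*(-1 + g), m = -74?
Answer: 76541/57620 ≈ 1.3284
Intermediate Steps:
q = 3779/2 (q = -4 + (37*(-1 + 37) - 1*(-2455))/2 = -4 + (37*36 + 2455)/2 = -4 + (1332 + 2455)/2 = -4 + (½)*3787 = -4 + 3787/2 = 3779/2 ≈ 1889.5)
I(l, L) = 5 - 78*L (I(l, L) = 5 + ((-74 - 43)*(L + L))/3 = 5 + (-234*L)/3 = 5 - 78*L)
(q - 40160)/(I(-144, -74) + (-16500 - 1*18087)) = (3779/2 - 40160)/((5 - 78*(-74)) + (-16500 - 1*18087)) = -76541/(2*((5 + 5772) + (-16500 - 18087))) = -76541/(2*(5777 - 34587)) = -76541/2/(-28810) = -76541/2*(-1/28810) = 76541/57620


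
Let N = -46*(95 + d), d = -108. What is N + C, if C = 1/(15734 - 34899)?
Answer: 11460669/19165 ≈ 598.00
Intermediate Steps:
N = 598 (N = -46*(95 - 108) = -46*(-13) = 598)
C = -1/19165 (C = 1/(-19165) = -1/19165 ≈ -5.2178e-5)
N + C = 598 - 1/19165 = 11460669/19165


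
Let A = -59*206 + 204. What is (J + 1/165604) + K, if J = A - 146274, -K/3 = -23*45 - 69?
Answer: -25654046847/165604 ≈ -1.5491e+5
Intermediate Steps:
A = -11950 (A = -12154 + 204 = -11950)
K = 3312 (K = -3*(-23*45 - 69) = -3*(-1035 - 69) = -3*(-1104) = 3312)
J = -158224 (J = -11950 - 146274 = -158224)
(J + 1/165604) + K = (-158224 + 1/165604) + 3312 = -26202527295/165604 + 3312 = -25654046847/165604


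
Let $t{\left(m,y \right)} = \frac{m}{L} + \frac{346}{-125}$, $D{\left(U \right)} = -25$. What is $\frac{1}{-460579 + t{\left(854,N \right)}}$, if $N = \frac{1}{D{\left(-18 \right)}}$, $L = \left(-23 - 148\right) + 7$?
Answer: $- \frac{10250}{4721016497} \approx -2.1711 \cdot 10^{-6}$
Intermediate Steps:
$L = -164$ ($L = -171 + 7 = -164$)
$N = - \frac{1}{25}$ ($N = \frac{1}{-25} = - \frac{1}{25} \approx -0.04$)
$t{\left(m,y \right)} = - \frac{346}{125} - \frac{m}{164}$ ($t{\left(m,y \right)} = \frac{m}{-164} + \frac{346}{-125} = m \left(- \frac{1}{164}\right) + 346 \left(- \frac{1}{125}\right) = - \frac{m}{164} - \frac{346}{125} = - \frac{346}{125} - \frac{m}{164}$)
$\frac{1}{-460579 + t{\left(854,N \right)}} = \frac{1}{-460579 - \frac{81747}{10250}} = \frac{1}{- \frac{4721016497}{10250}} = - \frac{10250}{4721016497}$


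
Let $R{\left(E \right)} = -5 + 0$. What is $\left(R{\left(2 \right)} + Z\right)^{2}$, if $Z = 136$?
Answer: $17161$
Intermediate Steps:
$R{\left(E \right)} = -5$
$\left(R{\left(2 \right)} + Z\right)^{2} = \left(-5 + 136\right)^{2} = 131^{2} = 17161$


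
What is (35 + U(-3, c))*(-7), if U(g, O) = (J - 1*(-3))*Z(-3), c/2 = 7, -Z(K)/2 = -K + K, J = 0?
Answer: -245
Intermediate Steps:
Z(K) = 0 (Z(K) = -2*(-K + K) = -2*0 = 0)
c = 14 (c = 2*7 = 14)
U(g, O) = 0 (U(g, O) = (0 - 1*(-3))*0 = (0 + 3)*0 = 3*0 = 0)
(35 + U(-3, c))*(-7) = (35 + 0)*(-7) = 35*(-7) = -245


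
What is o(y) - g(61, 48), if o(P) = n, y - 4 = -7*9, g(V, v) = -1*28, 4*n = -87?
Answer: 25/4 ≈ 6.2500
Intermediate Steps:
n = -87/4 (n = (1/4)*(-87) = -87/4 ≈ -21.750)
g(V, v) = -28
y = -59 (y = 4 - 7*9 = 4 - 63 = -59)
o(P) = -87/4
o(y) - g(61, 48) = -87/4 - 1*(-28) = -87/4 + 28 = 25/4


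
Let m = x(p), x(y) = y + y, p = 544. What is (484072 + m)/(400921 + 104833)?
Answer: 242580/252877 ≈ 0.95928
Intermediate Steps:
x(y) = 2*y
m = 1088 (m = 2*544 = 1088)
(484072 + m)/(400921 + 104833) = (484072 + 1088)/(400921 + 104833) = 485160/505754 = 485160*(1/505754) = 242580/252877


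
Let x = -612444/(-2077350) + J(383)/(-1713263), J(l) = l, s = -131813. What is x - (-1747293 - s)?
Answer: 958261687211072287/593174482175 ≈ 1.6155e+6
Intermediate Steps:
x = 174747003287/593174482175 (x = -612444/(-2077350) + 383/(-1713263) = -612444*(-1/2077350) + 383*(-1/1713263) = 102074/346225 - 383/1713263 = 174747003287/593174482175 ≈ 0.29460)
x - (-1747293 - s) = 174747003287/593174482175 - (-1747293 - 1*(-131813)) = 174747003287/593174482175 - (-1747293 + 131813) = 174747003287/593174482175 - 1*(-1615480) = 174747003287/593174482175 + 1615480 = 958261687211072287/593174482175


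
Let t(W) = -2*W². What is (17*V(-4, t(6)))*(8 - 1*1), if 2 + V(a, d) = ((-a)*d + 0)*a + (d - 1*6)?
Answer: 127568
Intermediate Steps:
V(a, d) = -8 + d - d*a² (V(a, d) = -2 + (((-a)*d + 0)*a + (d - 1*6)) = -2 + ((-a*d + 0)*a + (d - 6)) = -2 + ((-a*d)*a + (-6 + d)) = -2 + (-d*a² + (-6 + d)) = -2 + (-6 + d - d*a²) = -8 + d - d*a²)
(17*V(-4, t(6)))*(8 - 1*1) = (17*(-8 - 2*6² - 1*(-2*6²)*(-4)²))*(8 - 1*1) = (17*(-8 - 2*36 - 1*(-2*36)*16))*(8 - 1) = (17*(-8 - 72 - 1*(-72)*16))*7 = (17*(-8 - 72 + 1152))*7 = (17*1072)*7 = 18224*7 = 127568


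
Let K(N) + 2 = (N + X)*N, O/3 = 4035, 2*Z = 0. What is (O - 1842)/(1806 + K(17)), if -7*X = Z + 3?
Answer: 71841/14600 ≈ 4.9206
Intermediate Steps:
Z = 0 (Z = (1/2)*0 = 0)
X = -3/7 (X = -(0 + 3)/7 = -1/7*3 = -3/7 ≈ -0.42857)
O = 12105 (O = 3*4035 = 12105)
K(N) = -2 + N*(-3/7 + N) (K(N) = -2 + (N - 3/7)*N = -2 + (-3/7 + N)*N = -2 + N*(-3/7 + N))
(O - 1842)/(1806 + K(17)) = (12105 - 1842)/(1806 + (-2 + 17**2 - 3/7*17)) = 10263/(1806 + (-2 + 289 - 51/7)) = 10263/(1806 + 1958/7) = 10263/(14600/7) = 10263*(7/14600) = 71841/14600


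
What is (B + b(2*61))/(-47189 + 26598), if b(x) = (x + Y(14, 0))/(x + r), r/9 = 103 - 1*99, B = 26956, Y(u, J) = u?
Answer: -2129592/1626689 ≈ -1.3092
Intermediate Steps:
r = 36 (r = 9*(103 - 1*99) = 9*(103 - 99) = 9*4 = 36)
b(x) = (14 + x)/(36 + x) (b(x) = (x + 14)/(x + 36) = (14 + x)/(36 + x))
(B + b(2*61))/(-47189 + 26598) = (26956 + (14 + 2*61)/(36 + 2*61))/(-47189 + 26598) = (26956 + (14 + 122)/(36 + 122))/(-20591) = (26956 + 136/158)*(-1/20591) = (26956 + (1/158)*136)*(-1/20591) = (26956 + 68/79)*(-1/20591) = (2129592/79)*(-1/20591) = -2129592/1626689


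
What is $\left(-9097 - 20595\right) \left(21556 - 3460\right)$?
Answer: $-537306432$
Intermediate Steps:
$\left(-9097 - 20595\right) \left(21556 - 3460\right) = \left(-29692\right) 18096 = -537306432$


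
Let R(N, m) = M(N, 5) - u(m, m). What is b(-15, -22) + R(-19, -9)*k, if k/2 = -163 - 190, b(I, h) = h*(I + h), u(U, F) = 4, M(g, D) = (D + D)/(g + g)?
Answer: 72652/19 ≈ 3823.8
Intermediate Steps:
M(g, D) = D/g (M(g, D) = (2*D)/((2*g)) = (2*D)*(1/(2*g)) = D/g)
R(N, m) = -4 + 5/N (R(N, m) = 5/N - 1*4 = 5/N - 4 = -4 + 5/N)
k = -706 (k = 2*(-163 - 190) = 2*(-353) = -706)
b(-15, -22) + R(-19, -9)*k = -22*(-15 - 22) + (-4 + 5/(-19))*(-706) = -22*(-37) + (-4 + 5*(-1/19))*(-706) = 814 + (-4 - 5/19)*(-706) = 814 - 81/19*(-706) = 814 + 57186/19 = 72652/19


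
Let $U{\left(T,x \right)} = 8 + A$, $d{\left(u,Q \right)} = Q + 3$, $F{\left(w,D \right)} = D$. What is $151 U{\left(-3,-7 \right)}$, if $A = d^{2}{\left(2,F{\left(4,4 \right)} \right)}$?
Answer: $8607$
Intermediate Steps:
$d{\left(u,Q \right)} = 3 + Q$
$A = 49$ ($A = \left(3 + 4\right)^{2} = 7^{2} = 49$)
$U{\left(T,x \right)} = 57$ ($U{\left(T,x \right)} = 8 + 49 = 57$)
$151 U{\left(-3,-7 \right)} = 151 \cdot 57 = 8607$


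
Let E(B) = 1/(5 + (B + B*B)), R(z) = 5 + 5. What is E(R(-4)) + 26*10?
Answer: 29901/115 ≈ 260.01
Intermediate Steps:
R(z) = 10
E(B) = 1/(5 + B + B²) (E(B) = 1/(5 + (B + B²)) = 1/(5 + B + B²))
E(R(-4)) + 26*10 = 1/(5 + 10 + 10²) + 26*10 = 1/(5 + 10 + 100) + 260 = 1/115 + 260 = 29901/115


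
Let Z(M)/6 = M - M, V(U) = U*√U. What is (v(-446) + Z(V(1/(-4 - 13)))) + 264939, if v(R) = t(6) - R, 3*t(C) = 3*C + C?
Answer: 265393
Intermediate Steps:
t(C) = 4*C/3 (t(C) = (3*C + C)/3 = (4*C)/3 = 4*C/3)
V(U) = U^(3/2)
Z(M) = 0 (Z(M) = 6*(M - M) = 6*0 = 0)
v(R) = 8 - R (v(R) = (4/3)*6 - R = 8 - R)
(v(-446) + Z(V(1/(-4 - 13)))) + 264939 = ((8 - 1*(-446)) + 0) + 264939 = ((8 + 446) + 0) + 264939 = (454 + 0) + 264939 = 454 + 264939 = 265393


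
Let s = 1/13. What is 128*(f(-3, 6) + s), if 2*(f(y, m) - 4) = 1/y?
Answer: 19520/39 ≈ 500.51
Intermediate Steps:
s = 1/13 (s = (1/13)*1 = 1/13 ≈ 0.076923)
f(y, m) = 4 + 1/(2*y)
128*(f(-3, 6) + s) = 128*((4 + (½)/(-3)) + 1/13) = 128*((4 + (½)*(-⅓)) + 1/13) = 128*((4 - ⅙) + 1/13) = 128*(23/6 + 1/13) = 128*(305/78) = 19520/39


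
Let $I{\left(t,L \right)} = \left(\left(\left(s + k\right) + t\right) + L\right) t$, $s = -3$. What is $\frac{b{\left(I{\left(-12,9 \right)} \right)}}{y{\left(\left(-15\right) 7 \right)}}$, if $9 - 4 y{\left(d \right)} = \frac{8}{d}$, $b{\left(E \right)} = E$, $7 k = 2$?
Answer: $\frac{28800}{953} \approx 30.22$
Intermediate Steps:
$k = \frac{2}{7}$ ($k = \frac{1}{7} \cdot 2 = \frac{2}{7} \approx 0.28571$)
$I{\left(t,L \right)} = t \left(- \frac{19}{7} + L + t\right)$ ($I{\left(t,L \right)} = \left(\left(\left(-3 + \frac{2}{7}\right) + t\right) + L\right) t = \left(\left(- \frac{19}{7} + t\right) + L\right) t = \left(- \frac{19}{7} + L + t\right) t = t \left(- \frac{19}{7} + L + t\right)$)
$y{\left(d \right)} = \frac{9}{4} - \frac{2}{d}$ ($y{\left(d \right)} = \frac{9}{4} - \frac{8 \frac{1}{d}}{4} = \frac{9}{4} - \frac{2}{d}$)
$\frac{b{\left(I{\left(-12,9 \right)} \right)}}{y{\left(\left(-15\right) 7 \right)}} = \frac{\frac{1}{7} \left(-12\right) \left(-19 + 7 \cdot 9 + 7 \left(-12\right)\right)}{\frac{9}{4} - \frac{2}{\left(-15\right) 7}} = \frac{\frac{1}{7} \left(-12\right) \left(-19 + 63 - 84\right)}{\frac{9}{4} - \frac{2}{-105}} = \frac{\frac{1}{7} \left(-12\right) \left(-40\right)}{\frac{9}{4} - - \frac{2}{105}} = \frac{480}{7 \left(\frac{9}{4} + \frac{2}{105}\right)} = \frac{480}{7 \cdot \frac{953}{420}} = \frac{480}{7} \cdot \frac{420}{953} = \frac{28800}{953}$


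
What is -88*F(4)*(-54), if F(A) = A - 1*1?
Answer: 14256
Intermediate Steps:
F(A) = -1 + A (F(A) = A - 1 = -1 + A)
-88*F(4)*(-54) = -88*(-1 + 4)*(-54) = -88*3*(-54) = -264*(-54) = 14256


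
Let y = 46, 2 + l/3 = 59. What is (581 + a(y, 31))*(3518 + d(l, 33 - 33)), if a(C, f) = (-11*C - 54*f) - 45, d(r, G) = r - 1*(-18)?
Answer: -6094308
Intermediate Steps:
l = 171 (l = -6 + 3*59 = -6 + 177 = 171)
d(r, G) = 18 + r (d(r, G) = r + 18 = 18 + r)
a(C, f) = -45 - 54*f - 11*C (a(C, f) = (-54*f - 11*C) - 45 = -45 - 54*f - 11*C)
(581 + a(y, 31))*(3518 + d(l, 33 - 33)) = (581 + (-45 - 54*31 - 11*46))*(3518 + (18 + 171)) = (581 + (-45 - 1674 - 506))*(3518 + 189) = (581 - 2225)*3707 = -1644*3707 = -6094308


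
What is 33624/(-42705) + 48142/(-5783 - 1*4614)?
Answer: -267276982/49333765 ≈ -5.4177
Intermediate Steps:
33624/(-42705) + 48142/(-5783 - 1*4614) = 33624*(-1/42705) + 48142/(-5783 - 4614) = -3736/4745 + 48142/(-10397) = -3736/4745 + 48142*(-1/10397) = -3736/4745 - 48142/10397 = -267276982/49333765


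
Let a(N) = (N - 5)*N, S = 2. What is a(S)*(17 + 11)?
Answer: -168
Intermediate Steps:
a(N) = N*(-5 + N) (a(N) = (-5 + N)*N = N*(-5 + N))
a(S)*(17 + 11) = (2*(-5 + 2))*(17 + 11) = (2*(-3))*28 = -6*28 = -168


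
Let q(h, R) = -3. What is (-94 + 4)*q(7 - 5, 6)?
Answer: 270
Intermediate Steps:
(-94 + 4)*q(7 - 5, 6) = (-94 + 4)*(-3) = -90*(-3) = 270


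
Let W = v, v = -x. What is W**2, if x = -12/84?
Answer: 1/49 ≈ 0.020408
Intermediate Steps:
x = -1/7 (x = -12*1/84 = -1/7 ≈ -0.14286)
v = 1/7 (v = -1*(-1/7) = 1/7 ≈ 0.14286)
W = 1/7 ≈ 0.14286
W**2 = (1/7)**2 = 1/49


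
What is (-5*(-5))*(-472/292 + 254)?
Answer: 460600/73 ≈ 6309.6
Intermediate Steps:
(-5*(-5))*(-472/292 + 254) = 25*(-472*1/292 + 254) = 25*(-118/73 + 254) = 25*(18424/73) = 460600/73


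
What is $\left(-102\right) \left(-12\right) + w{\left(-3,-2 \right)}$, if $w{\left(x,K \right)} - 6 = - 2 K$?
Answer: $1234$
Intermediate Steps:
$w{\left(x,K \right)} = 6 - 2 K$
$\left(-102\right) \left(-12\right) + w{\left(-3,-2 \right)} = \left(-102\right) \left(-12\right) + \left(6 - -4\right) = 1224 + \left(6 + 4\right) = 1224 + 10 = 1234$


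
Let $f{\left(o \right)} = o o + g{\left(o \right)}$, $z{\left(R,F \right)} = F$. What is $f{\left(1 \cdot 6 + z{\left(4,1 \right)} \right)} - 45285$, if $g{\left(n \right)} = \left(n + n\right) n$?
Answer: $-45138$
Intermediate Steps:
$g{\left(n \right)} = 2 n^{2}$ ($g{\left(n \right)} = 2 n n = 2 n^{2}$)
$f{\left(o \right)} = 3 o^{2}$ ($f{\left(o \right)} = o o + 2 o^{2} = o^{2} + 2 o^{2} = 3 o^{2}$)
$f{\left(1 \cdot 6 + z{\left(4,1 \right)} \right)} - 45285 = 3 \left(1 \cdot 6 + 1\right)^{2} - 45285 = 3 \left(6 + 1\right)^{2} - 45285 = 3 \cdot 7^{2} - 45285 = 3 \cdot 49 - 45285 = 147 - 45285 = -45138$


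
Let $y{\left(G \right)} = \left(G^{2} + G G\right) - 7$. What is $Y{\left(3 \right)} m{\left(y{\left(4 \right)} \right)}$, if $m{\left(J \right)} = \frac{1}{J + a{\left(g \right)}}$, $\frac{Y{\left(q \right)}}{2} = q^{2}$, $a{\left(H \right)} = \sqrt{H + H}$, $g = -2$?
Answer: $\frac{450}{629} - \frac{36 i}{629} \approx 0.71542 - 0.057234 i$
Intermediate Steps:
$a{\left(H \right)} = \sqrt{2} \sqrt{H}$ ($a{\left(H \right)} = \sqrt{2 H} = \sqrt{2} \sqrt{H}$)
$y{\left(G \right)} = -7 + 2 G^{2}$ ($y{\left(G \right)} = \left(G^{2} + G^{2}\right) - 7 = 2 G^{2} - 7 = -7 + 2 G^{2}$)
$Y{\left(q \right)} = 2 q^{2}$
$m{\left(J \right)} = \frac{1}{J + 2 i}$ ($m{\left(J \right)} = \frac{1}{J + \sqrt{2} \sqrt{-2}} = \frac{1}{J + \sqrt{2} i \sqrt{2}} = \frac{1}{J + 2 i}$)
$Y{\left(3 \right)} m{\left(y{\left(4 \right)} \right)} = \frac{2 \cdot 3^{2}}{\left(-7 + 2 \cdot 4^{2}\right) + 2 i} = \frac{2 \cdot 9}{\left(-7 + 2 \cdot 16\right) + 2 i} = \frac{18}{\left(-7 + 32\right) + 2 i} = \frac{18}{25 + 2 i} = 18 \frac{25 - 2 i}{629} = \frac{18 \left(25 - 2 i\right)}{629}$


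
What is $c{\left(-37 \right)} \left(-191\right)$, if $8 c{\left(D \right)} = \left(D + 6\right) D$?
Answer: $- \frac{219077}{8} \approx -27385.0$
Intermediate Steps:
$c{\left(D \right)} = \frac{D \left(6 + D\right)}{8}$ ($c{\left(D \right)} = \frac{\left(D + 6\right) D}{8} = \frac{\left(6 + D\right) D}{8} = \frac{D \left(6 + D\right)}{8}$)
$c{\left(-37 \right)} \left(-191\right) = \frac{1}{8} \left(-37\right) \left(6 - 37\right) \left(-191\right) = \frac{1}{8} \left(-37\right) \left(-31\right) \left(-191\right) = \frac{1147}{8} \left(-191\right) = - \frac{219077}{8}$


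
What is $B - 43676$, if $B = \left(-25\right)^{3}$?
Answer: $-59301$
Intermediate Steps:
$B = -15625$
$B - 43676 = -15625 - 43676 = -59301$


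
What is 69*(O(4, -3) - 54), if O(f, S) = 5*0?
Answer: -3726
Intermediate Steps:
O(f, S) = 0
69*(O(4, -3) - 54) = 69*(0 - 54) = 69*(-54) = -3726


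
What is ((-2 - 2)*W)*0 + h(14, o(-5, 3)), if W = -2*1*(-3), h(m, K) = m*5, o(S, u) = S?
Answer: 70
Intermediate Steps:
h(m, K) = 5*m
W = 6 (W = -2*(-3) = 6)
((-2 - 2)*W)*0 + h(14, o(-5, 3)) = ((-2 - 2)*6)*0 + 5*14 = -4*6*0 + 70 = -24*0 + 70 = 0 + 70 = 70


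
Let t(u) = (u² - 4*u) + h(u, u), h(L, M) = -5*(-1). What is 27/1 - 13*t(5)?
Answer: -103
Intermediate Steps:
h(L, M) = 5
t(u) = 5 + u² - 4*u (t(u) = (u² - 4*u) + 5 = 5 + u² - 4*u)
27/1 - 13*t(5) = 27/1 - 13*(5 + 5² - 4*5) = 27*1 - 13*(5 + 25 - 20) = 27 - 13*10 = 27 - 130 = -103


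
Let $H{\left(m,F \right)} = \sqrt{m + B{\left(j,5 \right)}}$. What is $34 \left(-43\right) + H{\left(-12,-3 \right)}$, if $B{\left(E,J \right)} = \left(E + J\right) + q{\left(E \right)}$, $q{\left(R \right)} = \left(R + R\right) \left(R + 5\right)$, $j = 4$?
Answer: $-1462 + \sqrt{69} \approx -1453.7$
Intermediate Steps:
$q{\left(R \right)} = 2 R \left(5 + R\right)$
$B{\left(E,J \right)} = E + J + 2 E \left(5 + E\right)$ ($B{\left(E,J \right)} = \left(E + J\right) + 2 E \left(5 + E\right) = E + J + 2 E \left(5 + E\right)$)
$H{\left(m,F \right)} = \sqrt{81 + m}$ ($H{\left(m,F \right)} = \sqrt{m + \left(4 + 5 + 2 \cdot 4 \left(5 + 4\right)\right)} = \sqrt{m + \left(4 + 5 + 2 \cdot 4 \cdot 9\right)} = \sqrt{m + \left(4 + 5 + 72\right)} = \sqrt{m + 81} = \sqrt{81 + m}$)
$34 \left(-43\right) + H{\left(-12,-3 \right)} = 34 \left(-43\right) + \sqrt{81 - 12} = -1462 + \sqrt{69}$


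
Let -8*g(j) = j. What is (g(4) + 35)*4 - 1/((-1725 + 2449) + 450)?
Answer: 162011/1174 ≈ 138.00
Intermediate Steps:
g(j) = -j/8
(g(4) + 35)*4 - 1/((-1725 + 2449) + 450) = (-1/8*4 + 35)*4 - 1/((-1725 + 2449) + 450) = (-1/2 + 35)*4 - 1/(724 + 450) = (69/2)*4 - 1/1174 = 138 - 1*1/1174 = 138 - 1/1174 = 162011/1174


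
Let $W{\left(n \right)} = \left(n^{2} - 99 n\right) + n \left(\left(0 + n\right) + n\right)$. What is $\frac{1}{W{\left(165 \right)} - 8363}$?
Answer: $\frac{1}{56977} \approx 1.7551 \cdot 10^{-5}$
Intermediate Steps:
$W{\left(n \right)} = - 99 n + 3 n^{2}$ ($W{\left(n \right)} = \left(n^{2} - 99 n\right) + n \left(n + n\right) = \left(n^{2} - 99 n\right) + n 2 n = \left(n^{2} - 99 n\right) + 2 n^{2} = - 99 n + 3 n^{2}$)
$\frac{1}{W{\left(165 \right)} - 8363} = \frac{1}{3 \cdot 165 \left(-33 + 165\right) - 8363} = \frac{1}{3 \cdot 165 \cdot 132 - 8363} = \frac{1}{65340 - 8363} = \frac{1}{56977}$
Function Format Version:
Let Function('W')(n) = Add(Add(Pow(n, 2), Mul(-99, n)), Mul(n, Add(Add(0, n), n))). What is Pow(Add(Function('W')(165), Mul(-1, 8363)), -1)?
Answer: Rational(1, 56977) ≈ 1.7551e-5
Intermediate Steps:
Function('W')(n) = Add(Mul(-99, n), Mul(3, Pow(n, 2))) (Function('W')(n) = Add(Add(Pow(n, 2), Mul(-99, n)), Mul(n, Add(n, n))) = Add(Add(Pow(n, 2), Mul(-99, n)), Mul(n, Mul(2, n))) = Add(Add(Pow(n, 2), Mul(-99, n)), Mul(2, Pow(n, 2))) = Add(Mul(-99, n), Mul(3, Pow(n, 2))))
Pow(Add(Function('W')(165), Mul(-1, 8363)), -1) = Pow(Add(Mul(3, 165, Add(-33, 165)), Mul(-1, 8363)), -1) = Pow(Add(Mul(3, 165, 132), -8363), -1) = Pow(Add(65340, -8363), -1) = Pow(56977, -1) = Rational(1, 56977)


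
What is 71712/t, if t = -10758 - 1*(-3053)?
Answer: -71712/7705 ≈ -9.3072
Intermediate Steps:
t = -7705 (t = -10758 + 3053 = -7705)
71712/t = 71712/(-7705) = 71712*(-1/7705) = -71712/7705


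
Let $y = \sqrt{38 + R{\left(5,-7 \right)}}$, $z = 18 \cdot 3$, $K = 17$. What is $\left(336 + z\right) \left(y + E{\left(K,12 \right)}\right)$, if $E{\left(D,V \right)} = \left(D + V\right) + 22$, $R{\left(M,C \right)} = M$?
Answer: $19890 + 390 \sqrt{43} \approx 22447.0$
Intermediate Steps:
$z = 54$
$E{\left(D,V \right)} = 22 + D + V$
$y = \sqrt{43}$ ($y = \sqrt{38 + 5} = \sqrt{43} \approx 6.5574$)
$\left(336 + z\right) \left(y + E{\left(K,12 \right)}\right) = \left(336 + 54\right) \left(\sqrt{43} + \left(22 + 17 + 12\right)\right) = 390 \left(\sqrt{43} + 51\right) = 390 \left(51 + \sqrt{43}\right) = 19890 + 390 \sqrt{43}$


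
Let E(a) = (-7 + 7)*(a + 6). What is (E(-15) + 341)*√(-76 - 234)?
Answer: 341*I*√310 ≈ 6003.9*I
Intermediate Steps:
E(a) = 0 (E(a) = 0*(6 + a) = 0)
(E(-15) + 341)*√(-76 - 234) = (0 + 341)*√(-76 - 234) = 341*√(-310) = 341*(I*√310) = 341*I*√310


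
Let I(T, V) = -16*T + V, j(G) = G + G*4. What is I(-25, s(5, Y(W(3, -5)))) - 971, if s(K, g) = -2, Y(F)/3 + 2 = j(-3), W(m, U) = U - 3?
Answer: -573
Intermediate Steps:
W(m, U) = -3 + U
j(G) = 5*G (j(G) = G + 4*G = 5*G)
Y(F) = -51 (Y(F) = -6 + 3*(5*(-3)) = -6 + 3*(-15) = -6 - 45 = -51)
I(T, V) = V - 16*T
I(-25, s(5, Y(W(3, -5)))) - 971 = (-2 - 16*(-25)) - 971 = (-2 + 400) - 971 = 398 - 971 = -573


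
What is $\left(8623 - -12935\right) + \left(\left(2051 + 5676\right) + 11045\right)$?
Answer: $40330$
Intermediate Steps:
$\left(8623 - -12935\right) + \left(\left(2051 + 5676\right) + 11045\right) = \left(8623 + 12935\right) + \left(7727 + 11045\right) = 21558 + 18772 = 40330$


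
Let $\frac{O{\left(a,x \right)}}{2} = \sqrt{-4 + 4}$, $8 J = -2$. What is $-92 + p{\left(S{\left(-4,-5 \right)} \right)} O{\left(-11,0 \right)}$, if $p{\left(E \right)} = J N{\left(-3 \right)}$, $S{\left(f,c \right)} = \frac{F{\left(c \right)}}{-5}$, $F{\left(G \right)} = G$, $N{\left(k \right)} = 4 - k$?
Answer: $-92$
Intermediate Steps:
$J = - \frac{1}{4}$ ($J = \frac{1}{8} \left(-2\right) = - \frac{1}{4} \approx -0.25$)
$O{\left(a,x \right)} = 0$ ($O{\left(a,x \right)} = 2 \sqrt{-4 + 4} = 2 \sqrt{0} = 2 \cdot 0 = 0$)
$S{\left(f,c \right)} = - \frac{c}{5}$ ($S{\left(f,c \right)} = \frac{c}{-5} = c \left(- \frac{1}{5}\right) = - \frac{c}{5}$)
$p{\left(E \right)} = - \frac{7}{4}$ ($p{\left(E \right)} = - \frac{4 - -3}{4} = - \frac{4 + 3}{4} = \left(- \frac{1}{4}\right) 7 = - \frac{7}{4}$)
$-92 + p{\left(S{\left(-4,-5 \right)} \right)} O{\left(-11,0 \right)} = -92 - 0 = -92 + 0 = -92$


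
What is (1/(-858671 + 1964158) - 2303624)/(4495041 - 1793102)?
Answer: -2546626384887/2986958439293 ≈ -0.85258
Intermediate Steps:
(1/(-858671 + 1964158) - 2303624)/(4495041 - 1793102) = (1/1105487 - 2303624)/2701939 = (1/1105487 - 2303624)*(1/2701939) = -2546626384887/1105487*1/2701939 = -2546626384887/2986958439293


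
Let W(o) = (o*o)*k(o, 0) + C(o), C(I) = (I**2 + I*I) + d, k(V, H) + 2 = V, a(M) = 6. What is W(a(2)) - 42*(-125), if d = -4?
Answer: 5462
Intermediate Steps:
k(V, H) = -2 + V
C(I) = -4 + 2*I**2 (C(I) = (I**2 + I*I) - 4 = (I**2 + I**2) - 4 = 2*I**2 - 4 = -4 + 2*I**2)
W(o) = -4 + 2*o**2 + o**2*(-2 + o) (W(o) = (o*o)*(-2 + o) + (-4 + 2*o**2) = o**2*(-2 + o) + (-4 + 2*o**2) = -4 + 2*o**2 + o**2*(-2 + o))
W(a(2)) - 42*(-125) = (-4 + 6**3) - 42*(-125) = (-4 + 216) + 5250 = 212 + 5250 = 5462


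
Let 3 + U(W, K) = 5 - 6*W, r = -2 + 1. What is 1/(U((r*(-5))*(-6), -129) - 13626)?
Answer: -1/13444 ≈ -7.4383e-5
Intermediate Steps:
r = -1
U(W, K) = 2 - 6*W (U(W, K) = -3 + (5 - 6*W) = 2 - 6*W)
1/(U((r*(-5))*(-6), -129) - 13626) = 1/((2 - 6*(-1*(-5))*(-6)) - 13626) = 1/((2 - 30*(-6)) - 13626) = 1/((2 - 6*(-30)) - 13626) = 1/((2 + 180) - 13626) = 1/(182 - 13626) = 1/(-13444) = -1/13444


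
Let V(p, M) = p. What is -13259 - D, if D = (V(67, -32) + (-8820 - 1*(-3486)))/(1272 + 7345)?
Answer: -114247536/8617 ≈ -13258.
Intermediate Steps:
D = -5267/8617 (D = (67 + (-8820 - 1*(-3486)))/(1272 + 7345) = (67 + (-8820 + 3486))/8617 = (67 - 5334)*(1/8617) = -5267*1/8617 = -5267/8617 ≈ -0.61123)
-13259 - D = -13259 - 1*(-5267/8617) = -13259 + 5267/8617 = -114247536/8617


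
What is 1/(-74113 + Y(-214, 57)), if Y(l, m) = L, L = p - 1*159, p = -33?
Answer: -1/74305 ≈ -1.3458e-5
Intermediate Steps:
L = -192 (L = -33 - 1*159 = -33 - 159 = -192)
Y(l, m) = -192
1/(-74113 + Y(-214, 57)) = 1/(-74113 - 192) = 1/(-74305) = -1/74305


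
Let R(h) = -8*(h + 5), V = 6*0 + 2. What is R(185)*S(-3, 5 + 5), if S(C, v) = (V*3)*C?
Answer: 27360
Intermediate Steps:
V = 2 (V = 0 + 2 = 2)
R(h) = -40 - 8*h (R(h) = -8*(5 + h) = -40 - 8*h)
S(C, v) = 6*C (S(C, v) = (2*3)*C = 6*C)
R(185)*S(-3, 5 + 5) = (-40 - 8*185)*(6*(-3)) = (-40 - 1480)*(-18) = -1520*(-18) = 27360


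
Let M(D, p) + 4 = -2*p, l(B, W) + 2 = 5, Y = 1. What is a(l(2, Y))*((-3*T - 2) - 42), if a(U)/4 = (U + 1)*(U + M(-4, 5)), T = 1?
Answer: 8272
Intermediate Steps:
l(B, W) = 3 (l(B, W) = -2 + 5 = 3)
M(D, p) = -4 - 2*p
a(U) = 4*(1 + U)*(-14 + U) (a(U) = 4*((U + 1)*(U + (-4 - 2*5))) = 4*((1 + U)*(U + (-4 - 10))) = 4*((1 + U)*(U - 14)) = 4*((1 + U)*(-14 + U)) = 4*(1 + U)*(-14 + U))
a(l(2, Y))*((-3*T - 2) - 42) = (-56 - 52*3 + 4*3²)*((-3*1 - 2) - 42) = (-56 - 156 + 4*9)*((-3 - 2) - 42) = (-56 - 156 + 36)*(-5 - 42) = -176*(-47) = 8272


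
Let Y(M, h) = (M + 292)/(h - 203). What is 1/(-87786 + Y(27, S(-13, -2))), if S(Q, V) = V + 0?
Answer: -205/17996449 ≈ -1.1391e-5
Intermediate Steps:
S(Q, V) = V
Y(M, h) = (292 + M)/(-203 + h)
1/(-87786 + Y(27, S(-13, -2))) = 1/(-87786 + (292 + 27)/(-203 - 2)) = 1/(-87786 + 319/(-205)) = 1/(-87786 - 1/205*319) = 1/(-87786 - 319/205) = 1/(-17996449/205) = -205/17996449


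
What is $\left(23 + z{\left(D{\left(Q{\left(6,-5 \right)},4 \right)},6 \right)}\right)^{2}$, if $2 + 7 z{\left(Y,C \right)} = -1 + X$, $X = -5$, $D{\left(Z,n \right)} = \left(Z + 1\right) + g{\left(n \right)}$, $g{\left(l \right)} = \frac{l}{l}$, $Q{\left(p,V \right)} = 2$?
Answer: $\frac{23409}{49} \approx 477.73$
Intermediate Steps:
$g{\left(l \right)} = 1$
$D{\left(Z,n \right)} = 2 + Z$ ($D{\left(Z,n \right)} = \left(Z + 1\right) + 1 = \left(1 + Z\right) + 1 = 2 + Z$)
$z{\left(Y,C \right)} = - \frac{8}{7}$ ($z{\left(Y,C \right)} = - \frac{2}{7} + \frac{-1 - 5}{7} = - \frac{2}{7} + \frac{1}{7} \left(-6\right) = - \frac{2}{7} - \frac{6}{7} = - \frac{8}{7}$)
$\left(23 + z{\left(D{\left(Q{\left(6,-5 \right)},4 \right)},6 \right)}\right)^{2} = \left(23 - \frac{8}{7}\right)^{2} = \left(\frac{153}{7}\right)^{2} = \frac{23409}{49}$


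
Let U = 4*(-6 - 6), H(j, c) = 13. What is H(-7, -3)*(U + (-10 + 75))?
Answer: 221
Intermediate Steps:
U = -48 (U = 4*(-12) = -48)
H(-7, -3)*(U + (-10 + 75)) = 13*(-48 + (-10 + 75)) = 13*(-48 + 65) = 13*17 = 221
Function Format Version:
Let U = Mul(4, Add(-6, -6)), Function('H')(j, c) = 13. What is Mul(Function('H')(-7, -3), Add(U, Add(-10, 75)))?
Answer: 221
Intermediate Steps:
U = -48 (U = Mul(4, -12) = -48)
Mul(Function('H')(-7, -3), Add(U, Add(-10, 75))) = Mul(13, Add(-48, Add(-10, 75))) = Mul(13, Add(-48, 65)) = Mul(13, 17) = 221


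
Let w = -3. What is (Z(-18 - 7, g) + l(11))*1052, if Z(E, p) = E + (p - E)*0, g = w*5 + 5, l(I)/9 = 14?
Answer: 106252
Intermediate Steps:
l(I) = 126 (l(I) = 9*14 = 126)
g = -10 (g = -3*5 + 5 = -15 + 5 = -10)
Z(E, p) = E (Z(E, p) = E + 0 = E)
(Z(-18 - 7, g) + l(11))*1052 = ((-18 - 7) + 126)*1052 = (-25 + 126)*1052 = 101*1052 = 106252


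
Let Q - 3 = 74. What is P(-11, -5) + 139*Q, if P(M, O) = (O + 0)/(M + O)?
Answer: 171253/16 ≈ 10703.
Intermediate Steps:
Q = 77 (Q = 3 + 74 = 77)
P(M, O) = O/(M + O)
P(-11, -5) + 139*Q = -5/(-11 - 5) + 139*77 = -5/(-16) + 10703 = -5*(-1/16) + 10703 = 5/16 + 10703 = 171253/16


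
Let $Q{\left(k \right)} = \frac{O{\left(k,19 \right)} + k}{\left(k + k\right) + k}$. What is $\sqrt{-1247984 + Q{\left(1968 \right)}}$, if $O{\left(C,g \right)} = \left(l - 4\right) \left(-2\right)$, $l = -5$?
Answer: $\frac{5 i \sqrt{12083676702}}{492} \approx 1117.1 i$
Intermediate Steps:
$O{\left(C,g \right)} = 18$ ($O{\left(C,g \right)} = \left(-5 - 4\right) \left(-2\right) = \left(-9\right) \left(-2\right) = 18$)
$Q{\left(k \right)} = \frac{18 + k}{3 k}$ ($Q{\left(k \right)} = \frac{18 + k}{\left(k + k\right) + k} = \frac{18 + k}{2 k + k} = \frac{18 + k}{3 k}$)
$\sqrt{-1247984 + Q{\left(1968 \right)}} = \sqrt{-1247984 + \frac{18 + 1968}{3 \cdot 1968}} = \sqrt{-1247984 + \frac{1}{3} \cdot \frac{1}{1968} \cdot 1986} = \sqrt{-1247984 + \frac{331}{984}} = \sqrt{- \frac{1228015925}{984}} = \frac{5 i \sqrt{12083676702}}{492}$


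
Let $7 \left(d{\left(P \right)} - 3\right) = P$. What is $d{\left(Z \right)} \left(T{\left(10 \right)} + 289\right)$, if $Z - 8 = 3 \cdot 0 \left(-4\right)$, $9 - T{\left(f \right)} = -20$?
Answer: $\frac{9222}{7} \approx 1317.4$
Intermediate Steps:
$T{\left(f \right)} = 29$ ($T{\left(f \right)} = 9 - -20 = 9 + 20 = 29$)
$Z = 8$ ($Z = 8 + 3 \cdot 0 \left(-4\right) = 8 + 0 \left(-4\right) = 8 + 0 = 8$)
$d{\left(P \right)} = 3 + \frac{P}{7}$
$d{\left(Z \right)} \left(T{\left(10 \right)} + 289\right) = \left(3 + \frac{1}{7} \cdot 8\right) \left(29 + 289\right) = \left(3 + \frac{8}{7}\right) 318 = \frac{29}{7} \cdot 318 = \frac{9222}{7}$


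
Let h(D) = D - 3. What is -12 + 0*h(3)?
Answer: -12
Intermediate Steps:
h(D) = -3 + D
-12 + 0*h(3) = -12 + 0*(-3 + 3) = -12 + 0*0 = -12 + 0 = -12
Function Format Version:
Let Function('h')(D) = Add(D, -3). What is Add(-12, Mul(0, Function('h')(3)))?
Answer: -12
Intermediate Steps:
Function('h')(D) = Add(-3, D)
Add(-12, Mul(0, Function('h')(3))) = Add(-12, Mul(0, Add(-3, 3))) = Add(-12, Mul(0, 0)) = Add(-12, 0) = -12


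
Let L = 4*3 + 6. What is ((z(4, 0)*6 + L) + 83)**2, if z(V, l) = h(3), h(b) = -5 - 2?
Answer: 3481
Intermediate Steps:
h(b) = -7
z(V, l) = -7
L = 18 (L = 12 + 6 = 18)
((z(4, 0)*6 + L) + 83)**2 = ((-7*6 + 18) + 83)**2 = ((-42 + 18) + 83)**2 = (-24 + 83)**2 = 59**2 = 3481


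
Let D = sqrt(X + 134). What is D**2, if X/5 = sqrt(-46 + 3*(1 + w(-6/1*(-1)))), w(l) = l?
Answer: 134 + 25*I ≈ 134.0 + 25.0*I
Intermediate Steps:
X = 25*I (X = 5*sqrt(-46 + 3*(1 - 6/1*(-1))) = 5*sqrt(-46 + 3*(1 - 6*(-1))) = 5*sqrt(-46 + 3*(1 + 6)) = 5*sqrt(-46 + 3*7) = 5*sqrt(-46 + 21) = 5*sqrt(-25) = 5*(5*I) = 25*I ≈ 25.0*I)
D = sqrt(134 + 25*I) (D = sqrt(25*I + 134) = sqrt(134 + 25*I) ≈ 11.626 + 1.0752*I)
D**2 = (sqrt(134 + 25*I))**2 = 134 + 25*I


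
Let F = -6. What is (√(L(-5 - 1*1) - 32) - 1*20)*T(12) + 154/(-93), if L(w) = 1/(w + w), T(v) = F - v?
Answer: 33326/93 - 3*I*√1155 ≈ 358.34 - 101.96*I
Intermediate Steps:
T(v) = -6 - v
L(w) = 1/(2*w)
(√(L(-5 - 1*1) - 32) - 1*20)*T(12) + 154/(-93) = (√(1/(2*(-5 - 1*1)) - 32) - 1*20)*(-6 - 1*12) + 154/(-93) = (√(1/(2*(-5 - 1)) - 32) - 20)*(-6 - 12) + 154*(-1/93) = (√((½)/(-6) - 32) - 20)*(-18) - 154/93 = (√((½)*(-⅙) - 32) - 20)*(-18) - 154/93 = (√(-1/12 - 32) - 20)*(-18) - 154/93 = (√(-385/12) - 20)*(-18) - 154/93 = (I*√1155/6 - 20)*(-18) - 154/93 = (-20 + I*√1155/6)*(-18) - 154/93 = (360 - 3*I*√1155) - 154/93 = 33326/93 - 3*I*√1155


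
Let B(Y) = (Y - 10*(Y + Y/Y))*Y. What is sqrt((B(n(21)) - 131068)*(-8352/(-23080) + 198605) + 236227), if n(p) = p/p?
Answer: 6*I*sqrt(6019158607496655)/2885 ≈ 1.6135e+5*I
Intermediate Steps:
n(p) = 1
B(Y) = Y*(-10 - 9*Y) (B(Y) = (Y - 10*(Y + 1))*Y = (Y - 10*(1 + Y))*Y = (Y + (-10 - 10*Y))*Y = (-10 - 9*Y)*Y = Y*(-10 - 9*Y))
sqrt((B(n(21)) - 131068)*(-8352/(-23080) + 198605) + 236227) = sqrt((-1*1*(10 + 9*1) - 131068)*(-8352/(-23080) + 198605) + 236227) = sqrt((-1*1*(10 + 9) - 131068)*(-8352*(-1/23080) + 198605) + 236227) = sqrt((-1*1*19 - 131068)*(1044/2885 + 198605) + 236227) = sqrt((-19 - 131068)*(572976469/2885) + 236227) = sqrt(-131087*572976469/2885 + 236227) = sqrt(-75109766391803/2885 + 236227) = sqrt(-75109084876908/2885) = 6*I*sqrt(6019158607496655)/2885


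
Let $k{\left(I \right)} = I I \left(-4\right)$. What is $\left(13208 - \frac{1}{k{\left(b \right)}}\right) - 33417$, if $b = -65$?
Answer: $- \frac{341532099}{16900} \approx -20209.0$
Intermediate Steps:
$k{\left(I \right)} = - 4 I^{2}$ ($k{\left(I \right)} = I^{2} \left(-4\right) = - 4 I^{2}$)
$\left(13208 - \frac{1}{k{\left(b \right)}}\right) - 33417 = \left(13208 - \frac{1}{\left(-4\right) \left(-65\right)^{2}}\right) - 33417 = \left(13208 - \frac{1}{\left(-4\right) 4225}\right) - 33417 = \left(13208 - \frac{1}{-16900}\right) - 33417 = \left(13208 - - \frac{1}{16900}\right) - 33417 = \left(13208 + \frac{1}{16900}\right) - 33417 = \frac{223215201}{16900} - 33417 = - \frac{341532099}{16900}$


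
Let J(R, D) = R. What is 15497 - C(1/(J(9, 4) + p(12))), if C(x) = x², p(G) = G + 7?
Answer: 12149647/784 ≈ 15497.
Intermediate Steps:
p(G) = 7 + G
15497 - C(1/(J(9, 4) + p(12))) = 15497 - (1/(9 + (7 + 12)))² = 15497 - (1/(9 + 19))² = 15497 - (1/28)² = 15497 - 1*1/784 = 15497 - 1/784 = 12149647/784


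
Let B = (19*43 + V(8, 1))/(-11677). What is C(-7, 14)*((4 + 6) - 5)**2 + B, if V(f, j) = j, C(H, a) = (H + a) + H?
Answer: -818/11677 ≈ -0.070052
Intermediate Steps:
C(H, a) = a + 2*H
B = -818/11677 (B = (19*43 + 1)/(-11677) = (817 + 1)*(-1/11677) = 818*(-1/11677) = -818/11677 ≈ -0.070052)
C(-7, 14)*((4 + 6) - 5)**2 + B = (14 + 2*(-7))*((4 + 6) - 5)**2 - 818/11677 = (14 - 14)*(10 - 5)**2 - 818/11677 = 0*5**2 - 818/11677 = 0*25 - 818/11677 = 0 - 818/11677 = -818/11677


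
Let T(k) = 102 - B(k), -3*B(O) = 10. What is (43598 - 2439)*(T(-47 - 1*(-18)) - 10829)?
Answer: -1324126189/3 ≈ -4.4138e+8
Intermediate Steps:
B(O) = -10/3 (B(O) = -⅓*10 = -10/3)
T(k) = 316/3 (T(k) = 102 - 1*(-10/3) = 102 + 10/3 = 316/3)
(43598 - 2439)*(T(-47 - 1*(-18)) - 10829) = (43598 - 2439)*(316/3 - 10829) = 41159*(-32171/3) = -1324126189/3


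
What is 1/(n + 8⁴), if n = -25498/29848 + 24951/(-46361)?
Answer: 14120236/57816824919 ≈ 0.00024422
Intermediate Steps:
n = -19661737/14120236 (n = -25498*1/29848 + 24951*(-1/46361) = -12749/14924 - 24951/46361 = -19661737/14120236 ≈ -1.3925)
1/(n + 8⁴) = 1/(-19661737/14120236 + 8⁴) = 1/(-19661737/14120236 + 4096) = 1/(57816824919/14120236) = 14120236/57816824919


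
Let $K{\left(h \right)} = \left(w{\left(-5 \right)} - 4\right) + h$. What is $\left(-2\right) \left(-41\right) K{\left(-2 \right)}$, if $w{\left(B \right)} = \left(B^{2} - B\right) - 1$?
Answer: $1886$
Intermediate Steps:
$w{\left(B \right)} = -1 + B^{2} - B$
$K{\left(h \right)} = 25 + h$ ($K{\left(h \right)} = \left(\left(-1 + \left(-5\right)^{2} - -5\right) - 4\right) + h = \left(\left(-1 + 25 + 5\right) - 4\right) + h = \left(29 - 4\right) + h = 25 + h$)
$\left(-2\right) \left(-41\right) K{\left(-2 \right)} = \left(-2\right) \left(-41\right) \left(25 - 2\right) = 82 \cdot 23 = 1886$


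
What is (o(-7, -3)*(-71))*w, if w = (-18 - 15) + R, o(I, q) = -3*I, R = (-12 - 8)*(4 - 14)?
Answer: -248997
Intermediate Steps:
R = 200 (R = -20*(-10) = 200)
w = 167 (w = (-18 - 15) + 200 = -33 + 200 = 167)
(o(-7, -3)*(-71))*w = (-3*(-7)*(-71))*167 = (21*(-71))*167 = -1491*167 = -248997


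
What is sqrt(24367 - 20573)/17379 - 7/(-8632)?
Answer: 7/8632 + sqrt(3794)/17379 ≈ 0.0043552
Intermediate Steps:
sqrt(24367 - 20573)/17379 - 7/(-8632) = sqrt(3794)*(1/17379) - 7*(-1/8632) = sqrt(3794)/17379 + 7/8632 = 7/8632 + sqrt(3794)/17379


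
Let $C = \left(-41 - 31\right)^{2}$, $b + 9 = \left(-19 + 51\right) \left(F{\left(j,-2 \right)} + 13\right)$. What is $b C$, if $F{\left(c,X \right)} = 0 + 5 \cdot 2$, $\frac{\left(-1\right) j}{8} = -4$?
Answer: $3768768$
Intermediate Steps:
$j = 32$ ($j = \left(-8\right) \left(-4\right) = 32$)
$F{\left(c,X \right)} = 10$ ($F{\left(c,X \right)} = 0 + 10 = 10$)
$b = 727$ ($b = -9 + \left(-19 + 51\right) \left(10 + 13\right) = -9 + 32 \cdot 23 = -9 + 736 = 727$)
$C = 5184$ ($C = \left(-72\right)^{2} = 5184$)
$b C = 727 \cdot 5184 = 3768768$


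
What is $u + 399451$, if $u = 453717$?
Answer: $853168$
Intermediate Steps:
$u + 399451 = 453717 + 399451 = 853168$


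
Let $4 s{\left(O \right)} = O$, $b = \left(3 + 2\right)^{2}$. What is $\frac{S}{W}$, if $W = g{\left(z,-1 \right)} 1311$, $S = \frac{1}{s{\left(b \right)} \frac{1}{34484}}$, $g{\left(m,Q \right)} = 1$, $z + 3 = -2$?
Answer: $\frac{137936}{32775} \approx 4.2086$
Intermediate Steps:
$z = -5$ ($z = -3 - 2 = -5$)
$b = 25$ ($b = 5^{2} = 25$)
$s{\left(O \right)} = \frac{O}{4}$
$S = \frac{137936}{25}$ ($S = \frac{1}{\frac{1}{4} \cdot 25 \cdot \frac{1}{34484}} = \frac{1}{\frac{25}{4} \cdot \frac{1}{34484}} = \frac{1}{\frac{25}{137936}} = \frac{137936}{25} \approx 5517.4$)
$W = 1311$ ($W = 1 \cdot 1311 = 1311$)
$\frac{S}{W} = \frac{137936}{25 \cdot 1311} = \frac{137936}{25} \cdot \frac{1}{1311} = \frac{137936}{32775}$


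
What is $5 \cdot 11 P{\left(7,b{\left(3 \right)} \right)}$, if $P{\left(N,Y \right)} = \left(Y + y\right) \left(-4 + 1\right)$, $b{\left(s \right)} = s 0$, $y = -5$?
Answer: $825$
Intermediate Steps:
$b{\left(s \right)} = 0$
$P{\left(N,Y \right)} = 15 - 3 Y$ ($P{\left(N,Y \right)} = \left(Y - 5\right) \left(-4 + 1\right) = \left(-5 + Y\right) \left(-3\right) = 15 - 3 Y$)
$5 \cdot 11 P{\left(7,b{\left(3 \right)} \right)} = 5 \cdot 11 \left(15 - 0\right) = 55 \left(15 + 0\right) = 55 \cdot 15 = 825$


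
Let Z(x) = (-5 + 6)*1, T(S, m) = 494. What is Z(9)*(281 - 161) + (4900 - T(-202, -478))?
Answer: 4526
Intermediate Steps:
Z(x) = 1 (Z(x) = 1*1 = 1)
Z(9)*(281 - 161) + (4900 - T(-202, -478)) = 1*(281 - 161) + (4900 - 1*494) = 1*120 + (4900 - 494) = 120 + 4406 = 4526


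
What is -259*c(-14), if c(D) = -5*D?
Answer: -18130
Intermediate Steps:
-259*c(-14) = -(-1295)*(-14) = -259*70 = -18130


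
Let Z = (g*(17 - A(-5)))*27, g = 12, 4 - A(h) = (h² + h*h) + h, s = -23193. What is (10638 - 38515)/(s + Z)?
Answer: 27877/4401 ≈ 6.3342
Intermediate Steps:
A(h) = 4 - h - 2*h² (A(h) = 4 - ((h² + h*h) + h) = 4 - ((h² + h²) + h) = 4 - (2*h² + h) = 4 - (h + 2*h²) = 4 + (-h - 2*h²) = 4 - h - 2*h²)
Z = 18792 (Z = (12*(17 - (4 - 1*(-5) - 2*(-5)²)))*27 = (12*(17 - (4 + 5 - 2*25)))*27 = (12*(17 - (4 + 5 - 50)))*27 = (12*(17 - 1*(-41)))*27 = (12*(17 + 41))*27 = (12*58)*27 = 696*27 = 18792)
(10638 - 38515)/(s + Z) = (10638 - 38515)/(-23193 + 18792) = -27877/(-4401) = -27877*(-1/4401) = 27877/4401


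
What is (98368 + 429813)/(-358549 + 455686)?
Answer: 528181/97137 ≈ 5.4375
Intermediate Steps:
(98368 + 429813)/(-358549 + 455686) = 528181/97137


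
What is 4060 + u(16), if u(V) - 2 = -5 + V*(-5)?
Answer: 3977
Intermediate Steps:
u(V) = -3 - 5*V (u(V) = 2 + (-5 + V*(-5)) = 2 + (-5 - 5*V) = -3 - 5*V)
4060 + u(16) = 4060 + (-3 - 5*16) = 4060 + (-3 - 80) = 4060 - 83 = 3977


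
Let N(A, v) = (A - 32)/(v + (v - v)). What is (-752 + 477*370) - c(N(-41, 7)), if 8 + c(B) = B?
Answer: 1230295/7 ≈ 1.7576e+5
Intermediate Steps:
N(A, v) = (-32 + A)/v (N(A, v) = (-32 + A)/(v + 0) = (-32 + A)/v)
c(B) = -8 + B
(-752 + 477*370) - c(N(-41, 7)) = (-752 + 477*370) - (-8 + (-32 - 41)/7) = (-752 + 176490) - (-8 + (⅐)*(-73)) = 175738 - (-8 - 73/7) = 175738 - 1*(-129/7) = 175738 + 129/7 = 1230295/7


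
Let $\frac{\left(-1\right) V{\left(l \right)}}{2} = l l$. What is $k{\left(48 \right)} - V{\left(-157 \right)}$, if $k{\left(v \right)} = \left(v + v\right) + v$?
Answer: $49442$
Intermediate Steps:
$V{\left(l \right)} = - 2 l^{2}$ ($V{\left(l \right)} = - 2 l l = - 2 l^{2}$)
$k{\left(v \right)} = 3 v$ ($k{\left(v \right)} = 2 v + v = 3 v$)
$k{\left(48 \right)} - V{\left(-157 \right)} = 3 \cdot 48 - - 2 \left(-157\right)^{2} = 144 - \left(-2\right) 24649 = 144 - -49298 = 144 + 49298 = 49442$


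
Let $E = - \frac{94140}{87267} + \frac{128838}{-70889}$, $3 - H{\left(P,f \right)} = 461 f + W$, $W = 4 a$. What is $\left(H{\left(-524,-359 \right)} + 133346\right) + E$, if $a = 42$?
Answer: $\frac{32415742372362}{108531059} \approx 2.9868 \cdot 10^{5}$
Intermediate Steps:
$W = 168$ ($W = 4 \cdot 42 = 168$)
$H{\left(P,f \right)} = -165 - 461 f$ ($H{\left(P,f \right)} = 3 - \left(461 f + 168\right) = 3 - \left(168 + 461 f\right) = -165 - 461 f$)
$E = - \frac{314329758}{108531059}$ ($E = \left(-94140\right) \frac{1}{87267} + 128838 \left(- \frac{1}{70889}\right) = - \frac{31380}{29089} - \frac{128838}{70889} = - \frac{314329758}{108531059} \approx -2.8962$)
$\left(H{\left(-524,-359 \right)} + 133346\right) + E = \left(\left(-165 - -165499\right) + 133346\right) - \frac{314329758}{108531059} = \left(\left(-165 + 165499\right) + 133346\right) - \frac{314329758}{108531059} = \left(165334 + 133346\right) - \frac{314329758}{108531059} = 298680 - \frac{314329758}{108531059} = \frac{32415742372362}{108531059}$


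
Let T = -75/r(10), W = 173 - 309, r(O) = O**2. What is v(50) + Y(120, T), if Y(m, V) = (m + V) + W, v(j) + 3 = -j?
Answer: -279/4 ≈ -69.750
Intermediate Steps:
v(j) = -3 - j
W = -136
T = -3/4 (T = -75/(10**2) = -75/100 = -75*1/100 = -3/4 ≈ -0.75000)
Y(m, V) = -136 + V + m (Y(m, V) = (m + V) - 136 = (V + m) - 136 = -136 + V + m)
v(50) + Y(120, T) = (-3 - 1*50) + (-136 - 3/4 + 120) = (-3 - 50) - 67/4 = -53 - 67/4 = -279/4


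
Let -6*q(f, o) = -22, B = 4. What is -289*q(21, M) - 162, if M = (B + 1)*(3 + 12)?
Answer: -3665/3 ≈ -1221.7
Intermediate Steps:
M = 75 (M = (4 + 1)*(3 + 12) = 5*15 = 75)
q(f, o) = 11/3 (q(f, o) = -⅙*(-22) = 11/3)
-289*q(21, M) - 162 = -289*11/3 - 162 = -3179/3 - 162 = -3665/3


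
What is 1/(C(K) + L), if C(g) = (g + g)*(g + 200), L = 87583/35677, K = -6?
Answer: -35677/82968473 ≈ -0.00043001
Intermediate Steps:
L = 87583/35677 (L = 87583*(1/35677) = 87583/35677 ≈ 2.4549)
C(g) = 2*g*(200 + g) (C(g) = (2*g)*(200 + g) = 2*g*(200 + g))
1/(C(K) + L) = 1/(2*(-6)*(200 - 6) + 87583/35677) = 1/(2*(-6)*194 + 87583/35677) = 1/(-2328 + 87583/35677) = 1/(-82968473/35677) = -35677/82968473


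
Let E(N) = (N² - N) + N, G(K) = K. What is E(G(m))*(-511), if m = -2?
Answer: -2044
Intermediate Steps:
E(N) = N²
E(G(m))*(-511) = (-2)²*(-511) = 4*(-511) = -2044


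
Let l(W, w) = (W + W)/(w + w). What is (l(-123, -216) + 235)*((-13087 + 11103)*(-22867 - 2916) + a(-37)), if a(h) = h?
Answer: 96401490115/8 ≈ 1.2050e+10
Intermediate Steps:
l(W, w) = W/w (l(W, w) = (2*W)/((2*w)) = (2*W)*(1/(2*w)) = W/w)
(l(-123, -216) + 235)*((-13087 + 11103)*(-22867 - 2916) + a(-37)) = (-123/(-216) + 235)*((-13087 + 11103)*(-22867 - 2916) - 37) = (-123*(-1/216) + 235)*(-1984*(-25783) - 37) = (41/72 + 235)*(51153472 - 37) = (16961/72)*51153435 = 96401490115/8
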